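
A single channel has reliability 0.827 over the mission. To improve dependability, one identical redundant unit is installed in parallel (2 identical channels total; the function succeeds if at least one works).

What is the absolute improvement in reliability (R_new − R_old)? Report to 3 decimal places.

0.143

R_before = 0.827
R_after = 1 − (1 − 0.827)^2 = 0.970
ΔR = 0.970 − 0.827 = 0.143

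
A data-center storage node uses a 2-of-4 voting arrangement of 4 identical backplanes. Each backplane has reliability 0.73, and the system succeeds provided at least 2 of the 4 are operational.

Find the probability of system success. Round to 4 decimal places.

0.9372

R = Σ_{i=2}^{4} C(4,i) p^i (1−p)^{4−i} with p = 0.73
C(4,2)·0.73^2·0.27^2 = 0.233090
C(4,3)·0.73^3·0.27^1 = 0.420138
C(4,4)·0.73^4·0.27^0 = 0.283982
Sum = 0.9372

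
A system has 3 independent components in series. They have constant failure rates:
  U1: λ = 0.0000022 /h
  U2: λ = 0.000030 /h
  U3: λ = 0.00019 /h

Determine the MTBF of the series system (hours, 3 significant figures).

4500

Series of exponential components: λ_sys = Σ λ_i
λ_sys = 0.0000022 + 0.000030 + 0.00019 = 2.2220e-04 /h
MTBF = 1 / λ_sys = 4500 h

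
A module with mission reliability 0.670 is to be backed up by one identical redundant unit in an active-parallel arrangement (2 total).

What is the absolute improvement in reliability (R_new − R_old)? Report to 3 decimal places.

R_before = 0.670
R_after = 1 − (1 − 0.670)^2 = 0.891
ΔR = 0.891 − 0.670 = 0.221

0.221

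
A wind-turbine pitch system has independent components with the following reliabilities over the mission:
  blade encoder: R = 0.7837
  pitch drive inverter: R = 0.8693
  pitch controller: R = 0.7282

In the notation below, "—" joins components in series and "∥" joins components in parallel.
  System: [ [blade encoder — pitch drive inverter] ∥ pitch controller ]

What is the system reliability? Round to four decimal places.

0.9134

Series (blade encoder and pitch drive inverter): 0.783700 × 0.869300 = 0.681270
Parallel ([0.681270] and pitch controller): 1 − (1 − 0.681270)(1 − 0.728200) = 0.9134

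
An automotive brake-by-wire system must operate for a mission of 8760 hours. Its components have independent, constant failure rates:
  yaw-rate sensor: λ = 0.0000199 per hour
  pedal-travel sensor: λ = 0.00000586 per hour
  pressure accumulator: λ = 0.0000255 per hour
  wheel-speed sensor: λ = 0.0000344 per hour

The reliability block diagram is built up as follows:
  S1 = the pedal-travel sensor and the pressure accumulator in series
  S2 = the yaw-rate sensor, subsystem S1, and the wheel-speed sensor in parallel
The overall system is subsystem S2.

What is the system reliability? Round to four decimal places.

R(yaw-rate sensor) = exp(−0.0000199 × 8760) = 0.840025
R(pedal-travel sensor) = exp(−0.00000586 × 8760) = 0.949962
R(pressure accumulator) = exp(−0.0000255 × 8760) = 0.799811
R(wheel-speed sensor) = exp(−0.0000344 × 8760) = 0.739823
Series (pedal-travel sensor and pressure accumulator): 0.949962 × 0.799811 = 0.759790
Parallel (yaw-rate sensor, [0.759790], and wheel-speed sensor): 1 − (1 − 0.840025)(1 − 0.759790)(1 − 0.739823) = 0.9900

0.9900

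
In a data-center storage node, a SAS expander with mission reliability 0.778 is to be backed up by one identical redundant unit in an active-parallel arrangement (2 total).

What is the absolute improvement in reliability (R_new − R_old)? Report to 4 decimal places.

R_before = 0.778
R_after = 1 − (1 − 0.778)^2 = 0.9507
ΔR = 0.9507 − 0.778 = 0.1727

0.1727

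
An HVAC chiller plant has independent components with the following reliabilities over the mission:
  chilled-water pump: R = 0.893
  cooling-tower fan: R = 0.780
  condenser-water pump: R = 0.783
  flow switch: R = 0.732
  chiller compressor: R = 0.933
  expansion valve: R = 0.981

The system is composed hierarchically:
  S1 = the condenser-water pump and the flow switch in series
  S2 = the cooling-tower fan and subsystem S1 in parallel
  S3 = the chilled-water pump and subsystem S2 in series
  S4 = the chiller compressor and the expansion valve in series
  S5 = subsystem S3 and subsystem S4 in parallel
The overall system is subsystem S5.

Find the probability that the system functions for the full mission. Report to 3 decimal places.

0.984

Series (condenser-water pump and flow switch): 0.78300 × 0.73200 = 0.57316
Parallel (cooling-tower fan and [0.57316]): 1 − (1 − 0.78000)(1 − 0.57316) = 0.90610
Series (chilled-water pump and [0.90610]): 0.89300 × 0.90610 = 0.80915
Series (chiller compressor and expansion valve): 0.93300 × 0.98100 = 0.91527
Parallel ([0.80915] and [0.91527]): 1 − (1 − 0.80915)(1 − 0.91527) = 0.984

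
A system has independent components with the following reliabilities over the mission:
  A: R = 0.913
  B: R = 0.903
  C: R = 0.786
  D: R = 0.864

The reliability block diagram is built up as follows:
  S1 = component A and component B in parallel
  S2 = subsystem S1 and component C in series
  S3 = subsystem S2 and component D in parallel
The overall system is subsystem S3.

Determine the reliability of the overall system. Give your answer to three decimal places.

0.970

Parallel (A and B): 1 − (1 − 0.91300)(1 − 0.90300) = 0.99156
Series ([0.99156] and C): 0.99156 × 0.78600 = 0.77937
Parallel ([0.77937] and D): 1 − (1 − 0.77937)(1 − 0.86400) = 0.970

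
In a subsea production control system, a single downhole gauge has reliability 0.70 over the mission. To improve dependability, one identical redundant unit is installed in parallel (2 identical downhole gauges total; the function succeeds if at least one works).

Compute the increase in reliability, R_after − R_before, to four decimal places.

R_before = 0.70
R_after = 1 − (1 − 0.70)^2 = 0.9100
ΔR = 0.9100 − 0.70 = 0.2100

0.2100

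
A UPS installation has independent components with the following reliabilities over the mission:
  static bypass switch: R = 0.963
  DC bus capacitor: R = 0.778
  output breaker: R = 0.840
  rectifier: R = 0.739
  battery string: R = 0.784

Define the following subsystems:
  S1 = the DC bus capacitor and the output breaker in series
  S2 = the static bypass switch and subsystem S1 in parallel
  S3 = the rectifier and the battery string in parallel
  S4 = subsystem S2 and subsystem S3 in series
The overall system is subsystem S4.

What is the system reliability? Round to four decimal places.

0.9315

Series (DC bus capacitor and output breaker): 0.778000 × 0.840000 = 0.653520
Parallel (static bypass switch and [0.653520]): 1 − (1 − 0.963000)(1 − 0.653520) = 0.987180
Parallel (rectifier and battery string): 1 − (1 − 0.739000)(1 − 0.784000) = 0.943624
Series ([0.987180] and [0.943624]): 0.987180 × 0.943624 = 0.9315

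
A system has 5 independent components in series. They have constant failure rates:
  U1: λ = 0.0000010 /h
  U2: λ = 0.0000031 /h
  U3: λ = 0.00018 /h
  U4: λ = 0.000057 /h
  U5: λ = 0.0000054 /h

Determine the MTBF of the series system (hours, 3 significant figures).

4060

Series of exponential components: λ_sys = Σ λ_i
λ_sys = 0.0000010 + 0.0000031 + 0.00018 + 0.000057 + 0.0000054 = 2.4650e-04 /h
MTBF = 1 / λ_sys = 4060 h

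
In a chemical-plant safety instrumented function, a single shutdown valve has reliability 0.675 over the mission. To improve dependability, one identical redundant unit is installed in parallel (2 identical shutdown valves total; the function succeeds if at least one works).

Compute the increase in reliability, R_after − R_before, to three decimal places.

0.219

R_before = 0.675
R_after = 1 − (1 − 0.675)^2 = 0.894
ΔR = 0.894 − 0.675 = 0.219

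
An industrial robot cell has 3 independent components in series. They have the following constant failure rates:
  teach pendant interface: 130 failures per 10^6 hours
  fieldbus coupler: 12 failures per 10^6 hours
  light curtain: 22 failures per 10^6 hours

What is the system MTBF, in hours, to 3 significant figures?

6100

Series of exponential components: λ_sys = Σ λ_i
λ_sys = 0.00013 + 0.000012 + 0.000022 = 1.6400e-04 /h
MTBF = 1 / λ_sys = 6100 h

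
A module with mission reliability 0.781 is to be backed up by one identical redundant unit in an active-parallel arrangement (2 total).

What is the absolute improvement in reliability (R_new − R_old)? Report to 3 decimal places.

0.171

R_before = 0.781
R_after = 1 − (1 − 0.781)^2 = 0.952
ΔR = 0.952 − 0.781 = 0.171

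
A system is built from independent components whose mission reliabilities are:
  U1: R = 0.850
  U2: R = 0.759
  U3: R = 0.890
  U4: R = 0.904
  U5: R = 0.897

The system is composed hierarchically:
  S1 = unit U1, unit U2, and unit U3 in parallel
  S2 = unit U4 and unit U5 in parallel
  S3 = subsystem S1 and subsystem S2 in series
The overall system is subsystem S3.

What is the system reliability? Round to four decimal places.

Parallel (U1, U2, and U3): 1 − (1 − 0.850000)(1 − 0.759000)(1 − 0.890000) = 0.996024
Parallel (U4 and U5): 1 − (1 − 0.904000)(1 − 0.897000) = 0.990112
Series ([0.996024] and [0.990112]): 0.996024 × 0.990112 = 0.9862

0.9862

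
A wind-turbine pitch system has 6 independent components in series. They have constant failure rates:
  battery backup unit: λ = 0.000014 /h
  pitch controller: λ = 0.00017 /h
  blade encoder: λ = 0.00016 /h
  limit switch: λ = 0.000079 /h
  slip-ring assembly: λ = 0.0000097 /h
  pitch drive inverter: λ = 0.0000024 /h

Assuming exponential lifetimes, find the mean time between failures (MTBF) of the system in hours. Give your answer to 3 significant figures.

2300

Series of exponential components: λ_sys = Σ λ_i
λ_sys = 0.000014 + 0.00017 + 0.00016 + 0.000079 + 0.0000097 + 0.0000024 = 4.3510e-04 /h
MTBF = 1 / λ_sys = 2300 h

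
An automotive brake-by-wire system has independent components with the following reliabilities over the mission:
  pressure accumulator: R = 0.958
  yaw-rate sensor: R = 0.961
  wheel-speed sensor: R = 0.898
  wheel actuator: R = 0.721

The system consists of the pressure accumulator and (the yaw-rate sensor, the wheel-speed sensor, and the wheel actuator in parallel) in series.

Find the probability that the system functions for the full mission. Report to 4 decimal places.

Parallel (yaw-rate sensor, wheel-speed sensor, and wheel actuator): 1 − (1 − 0.961000)(1 − 0.898000)(1 − 0.721000) = 0.998890
Series (pressure accumulator and [0.998890]): 0.958000 × 0.998890 = 0.9569

0.9569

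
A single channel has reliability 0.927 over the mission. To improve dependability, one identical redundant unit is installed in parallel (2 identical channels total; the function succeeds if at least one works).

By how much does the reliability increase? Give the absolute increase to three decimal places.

R_before = 0.927
R_after = 1 − (1 − 0.927)^2 = 0.995
ΔR = 0.995 − 0.927 = 0.068

0.068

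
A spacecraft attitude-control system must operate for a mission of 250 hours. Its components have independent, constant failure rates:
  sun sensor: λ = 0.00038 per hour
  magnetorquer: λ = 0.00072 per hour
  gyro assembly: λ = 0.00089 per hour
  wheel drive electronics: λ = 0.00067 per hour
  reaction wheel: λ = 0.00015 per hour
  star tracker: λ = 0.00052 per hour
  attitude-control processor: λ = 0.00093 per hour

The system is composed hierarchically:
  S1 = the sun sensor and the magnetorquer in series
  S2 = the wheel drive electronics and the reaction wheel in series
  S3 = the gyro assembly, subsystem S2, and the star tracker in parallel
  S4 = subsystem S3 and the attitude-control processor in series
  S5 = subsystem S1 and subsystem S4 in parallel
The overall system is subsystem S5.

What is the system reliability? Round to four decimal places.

0.9493

R(sun sensor) = exp(−0.00038 × 250) = 0.909373
R(magnetorquer) = exp(−0.00072 × 250) = 0.835270
R(gyro assembly) = exp(−0.00089 × 250) = 0.800515
R(wheel drive electronics) = exp(−0.00067 × 250) = 0.845777
R(reaction wheel) = exp(−0.00015 × 250) = 0.963194
R(star tracker) = exp(−0.00052 × 250) = 0.878095
R(attitude-control processor) = exp(−0.00093 × 250) = 0.792550
Series (sun sensor and magnetorquer): 0.909373 × 0.835270 = 0.759572
Series (wheel drive electronics and reaction wheel): 0.845777 × 0.963194 = 0.814647
Parallel (gyro assembly, [0.814647], and star tracker): 1 − (1 − 0.800515)(1 − 0.814647)(1 − 0.878095) = 0.995493
Series ([0.995493] and attitude-control processor): 0.995493 × 0.792550 = 0.788978
Parallel ([0.759572] and [0.788978]): 1 − (1 − 0.759572)(1 − 0.788978) = 0.9493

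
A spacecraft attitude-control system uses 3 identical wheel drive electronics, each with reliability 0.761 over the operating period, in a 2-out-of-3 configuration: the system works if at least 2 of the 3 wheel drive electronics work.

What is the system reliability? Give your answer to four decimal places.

0.8559

R = Σ_{i=2}^{3} C(3,i) p^i (1−p)^{3−i} with p = 0.761
C(3,2)·0.761^2·0.239^1 = 0.415230
C(3,3)·0.761^3·0.239^0 = 0.440711
Sum = 0.8559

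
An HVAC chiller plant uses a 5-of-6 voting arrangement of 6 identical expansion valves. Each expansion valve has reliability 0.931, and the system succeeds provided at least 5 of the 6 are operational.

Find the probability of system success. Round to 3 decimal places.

0.941

R = Σ_{i=5}^{6} C(6,i) p^i (1−p)^{6−i} with p = 0.931
C(6,5)·0.931^5·0.069^1 = 0.28957
C(6,6)·0.931^6·0.069^0 = 0.65118
Sum = 0.941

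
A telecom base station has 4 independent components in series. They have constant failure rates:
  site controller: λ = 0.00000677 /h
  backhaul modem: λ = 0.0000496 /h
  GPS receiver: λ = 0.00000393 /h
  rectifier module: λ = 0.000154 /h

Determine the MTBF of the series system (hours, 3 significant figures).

4670

Series of exponential components: λ_sys = Σ λ_i
λ_sys = 0.00000677 + 0.0000496 + 0.00000393 + 0.000154 = 2.1430e-04 /h
MTBF = 1 / λ_sys = 4670 h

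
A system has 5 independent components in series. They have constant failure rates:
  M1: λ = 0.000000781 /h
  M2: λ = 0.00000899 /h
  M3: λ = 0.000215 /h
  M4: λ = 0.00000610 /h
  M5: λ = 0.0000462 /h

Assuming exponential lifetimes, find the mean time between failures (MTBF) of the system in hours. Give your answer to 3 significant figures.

3610

Series of exponential components: λ_sys = Σ λ_i
λ_sys = 0.000000781 + 0.00000899 + 0.000215 + 0.00000610 + 0.0000462 = 2.7707e-04 /h
MTBF = 1 / λ_sys = 3610 h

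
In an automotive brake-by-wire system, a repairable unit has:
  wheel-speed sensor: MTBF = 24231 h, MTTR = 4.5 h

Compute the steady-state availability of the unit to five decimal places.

A(wheel-speed sensor) = MTBF/(MTBF+MTTR) = 24231/(24231+4.5) = 0.99981

0.99981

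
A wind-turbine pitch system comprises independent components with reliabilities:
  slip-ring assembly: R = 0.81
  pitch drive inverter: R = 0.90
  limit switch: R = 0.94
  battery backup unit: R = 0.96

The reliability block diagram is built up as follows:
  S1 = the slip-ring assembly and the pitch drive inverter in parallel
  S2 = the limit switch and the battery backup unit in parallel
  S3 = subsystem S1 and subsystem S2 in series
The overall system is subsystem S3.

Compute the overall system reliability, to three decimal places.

Parallel (slip-ring assembly and pitch drive inverter): 1 − (1 − 0.81000)(1 − 0.90000) = 0.98100
Parallel (limit switch and battery backup unit): 1 − (1 − 0.94000)(1 − 0.96000) = 0.99760
Series ([0.98100] and [0.99760]): 0.98100 × 0.99760 = 0.979

0.979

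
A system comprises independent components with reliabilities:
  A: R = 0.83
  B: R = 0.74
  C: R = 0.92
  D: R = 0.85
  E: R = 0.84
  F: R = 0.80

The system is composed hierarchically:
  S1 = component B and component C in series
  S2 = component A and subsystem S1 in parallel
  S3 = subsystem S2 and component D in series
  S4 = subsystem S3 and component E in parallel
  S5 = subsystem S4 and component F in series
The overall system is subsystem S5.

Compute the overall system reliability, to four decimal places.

0.7749

Series (B and C): 0.740000 × 0.920000 = 0.680800
Parallel (A and [0.680800]): 1 − (1 − 0.830000)(1 − 0.680800) = 0.945736
Series ([0.945736] and D): 0.945736 × 0.850000 = 0.803876
Parallel ([0.803876] and E): 1 − (1 − 0.803876)(1 − 0.840000) = 0.968620
Series ([0.968620] and F): 0.968620 × 0.800000 = 0.7749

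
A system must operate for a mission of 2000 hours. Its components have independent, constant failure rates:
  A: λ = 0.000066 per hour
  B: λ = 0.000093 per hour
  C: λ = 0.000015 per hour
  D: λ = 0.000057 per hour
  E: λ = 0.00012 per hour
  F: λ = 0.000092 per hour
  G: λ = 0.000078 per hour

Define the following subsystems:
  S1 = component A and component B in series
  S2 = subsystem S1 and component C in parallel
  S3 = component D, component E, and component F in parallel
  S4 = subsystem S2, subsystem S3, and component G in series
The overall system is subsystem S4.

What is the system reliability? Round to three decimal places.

0.845

R(A) = exp(−0.000066 × 2000) = 0.87634
R(B) = exp(−0.000093 × 2000) = 0.83027
R(C) = exp(−0.000015 × 2000) = 0.97045
R(D) = exp(−0.000057 × 2000) = 0.89226
R(E) = exp(−0.00012 × 2000) = 0.78663
R(F) = exp(−0.000092 × 2000) = 0.83194
R(G) = exp(−0.000078 × 2000) = 0.85556
Series (A and B): 0.87634 × 0.83027 = 0.72760
Parallel ([0.72760] and C): 1 − (1 − 0.72760)(1 − 0.97045) = 0.99195
Parallel (D, E, and F): 1 − (1 − 0.89226)(1 − 0.78663)(1 − 0.83194) = 0.99614
Series ([0.99195], [0.99614], and G): 0.99195 × 0.99614 × 0.85556 = 0.845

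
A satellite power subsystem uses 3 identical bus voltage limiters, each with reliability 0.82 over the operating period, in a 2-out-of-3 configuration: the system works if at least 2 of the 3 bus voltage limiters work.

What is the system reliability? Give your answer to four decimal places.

R = Σ_{i=2}^{3} C(3,i) p^i (1−p)^{3−i} with p = 0.82
C(3,2)·0.82^2·0.18^1 = 0.363096
C(3,3)·0.82^3·0.18^0 = 0.551368
Sum = 0.9145

0.9145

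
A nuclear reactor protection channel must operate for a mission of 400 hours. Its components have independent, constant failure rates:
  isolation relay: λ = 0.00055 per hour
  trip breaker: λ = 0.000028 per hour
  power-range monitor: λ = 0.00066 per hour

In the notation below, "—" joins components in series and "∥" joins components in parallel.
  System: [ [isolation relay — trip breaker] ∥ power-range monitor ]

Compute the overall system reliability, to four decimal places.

0.9521

R(isolation relay) = exp(−0.00055 × 400) = 0.802519
R(trip breaker) = exp(−0.000028 × 400) = 0.988862
R(power-range monitor) = exp(−0.00066 × 400) = 0.767974
Series (isolation relay and trip breaker): 0.802519 × 0.988862 = 0.793581
Parallel ([0.793581] and power-range monitor): 1 − (1 − 0.793581)(1 − 0.767974) = 0.9521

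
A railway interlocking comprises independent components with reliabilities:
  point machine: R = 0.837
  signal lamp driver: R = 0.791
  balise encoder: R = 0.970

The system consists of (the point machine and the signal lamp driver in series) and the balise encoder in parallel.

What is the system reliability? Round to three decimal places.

Series (point machine and signal lamp driver): 0.83700 × 0.79100 = 0.66207
Parallel ([0.66207] and balise encoder): 1 − (1 − 0.66207)(1 − 0.97000) = 0.990

0.990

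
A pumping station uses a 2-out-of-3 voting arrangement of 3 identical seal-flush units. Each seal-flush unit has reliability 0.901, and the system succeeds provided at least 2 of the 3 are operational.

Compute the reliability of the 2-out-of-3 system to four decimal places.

R = Σ_{i=2}^{3} C(3,i) p^i (1−p)^{3−i} with p = 0.901
C(3,2)·0.901^2·0.099^1 = 0.241105
C(3,3)·0.901^3·0.099^0 = 0.731433
Sum = 0.9725

0.9725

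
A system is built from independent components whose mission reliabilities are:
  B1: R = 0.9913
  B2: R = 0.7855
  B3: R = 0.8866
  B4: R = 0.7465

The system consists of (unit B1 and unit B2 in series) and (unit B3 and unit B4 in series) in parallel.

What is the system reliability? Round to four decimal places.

Series (B1 and B2): 0.991300 × 0.785500 = 0.778666
Series (B3 and B4): 0.886600 × 0.746500 = 0.661847
Parallel ([0.778666] and [0.661847]): 1 − (1 − 0.778666)(1 − 0.661847) = 0.9252

0.9252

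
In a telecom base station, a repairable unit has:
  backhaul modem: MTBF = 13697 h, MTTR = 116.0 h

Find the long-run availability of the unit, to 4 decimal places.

A(backhaul modem) = MTBF/(MTBF+MTTR) = 13697/(13697+116.0) = 0.9916

0.9916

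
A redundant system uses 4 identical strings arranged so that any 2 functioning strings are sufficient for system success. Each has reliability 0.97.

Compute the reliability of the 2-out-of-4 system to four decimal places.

R = Σ_{i=2}^{4} C(4,i) p^i (1−p)^{4−i} with p = 0.97
C(4,2)·0.97^2·0.03^2 = 0.005081
C(4,3)·0.97^3·0.03^1 = 0.109521
C(4,4)·0.97^4·0.03^0 = 0.885293
Sum = 0.9999

0.9999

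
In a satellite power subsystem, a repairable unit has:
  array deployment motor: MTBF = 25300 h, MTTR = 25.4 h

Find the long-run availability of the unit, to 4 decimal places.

0.9990

A(array deployment motor) = MTBF/(MTBF+MTTR) = 25300/(25300+25.4) = 0.9990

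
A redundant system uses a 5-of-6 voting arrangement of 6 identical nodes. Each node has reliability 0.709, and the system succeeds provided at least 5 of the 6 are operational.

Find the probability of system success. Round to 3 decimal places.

R = Σ_{i=5}^{6} C(6,i) p^i (1−p)^{6−i} with p = 0.709
C(6,5)·0.709^5·0.291^1 = 0.31281
C(6,6)·0.709^6·0.291^0 = 0.12702
Sum = 0.440

0.440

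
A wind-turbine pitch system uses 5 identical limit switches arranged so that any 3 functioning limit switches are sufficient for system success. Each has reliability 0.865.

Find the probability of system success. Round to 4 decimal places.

R = Σ_{i=3}^{5} C(5,i) p^i (1−p)^{5−i} with p = 0.865
C(5,3)·0.865^3·0.135^2 = 0.117955
C(5,4)·0.865^4·0.135^1 = 0.377892
C(5,5)·0.865^5·0.135^0 = 0.484262
Sum = 0.9801

0.9801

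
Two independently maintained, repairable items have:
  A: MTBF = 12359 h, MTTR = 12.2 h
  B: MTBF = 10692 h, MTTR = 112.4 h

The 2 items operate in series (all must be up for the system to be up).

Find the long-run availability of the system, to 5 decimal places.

A(A) = MTBF/(MTBF+MTTR) = 12359/(12359+12.2) = 0.999014
A(B) = MTBF/(MTBF+MTTR) = 10692/(10692+112.4) = 0.989597
Series availability: 0.999014 × 0.989597 = 0.98862

0.98862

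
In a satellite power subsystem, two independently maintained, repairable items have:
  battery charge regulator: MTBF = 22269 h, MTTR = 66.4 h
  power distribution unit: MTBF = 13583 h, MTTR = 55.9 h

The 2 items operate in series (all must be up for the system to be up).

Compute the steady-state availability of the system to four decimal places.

0.9929

A(battery charge regulator) = MTBF/(MTBF+MTTR) = 22269/(22269+66.4) = 0.997027
A(power distribution unit) = MTBF/(MTBF+MTTR) = 13583/(13583+55.9) = 0.995901
Series availability: 0.997027 × 0.995901 = 0.9929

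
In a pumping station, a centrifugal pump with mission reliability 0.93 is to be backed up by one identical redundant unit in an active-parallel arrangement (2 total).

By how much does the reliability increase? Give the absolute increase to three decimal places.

0.065

R_before = 0.93
R_after = 1 − (1 − 0.93)^2 = 0.995
ΔR = 0.995 − 0.93 = 0.065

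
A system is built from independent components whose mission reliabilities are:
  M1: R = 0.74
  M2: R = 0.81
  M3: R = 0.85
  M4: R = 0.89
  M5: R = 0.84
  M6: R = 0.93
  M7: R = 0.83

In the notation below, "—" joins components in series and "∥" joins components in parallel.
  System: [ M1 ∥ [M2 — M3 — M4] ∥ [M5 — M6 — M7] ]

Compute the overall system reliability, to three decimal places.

Series (M2, M3, and M4): 0.81000 × 0.85000 × 0.89000 = 0.61277
Series (M5, M6, and M7): 0.84000 × 0.93000 × 0.83000 = 0.64840
Parallel (M1, [0.61277], and [0.64840]): 1 − (1 − 0.74000)(1 − 0.61277)(1 − 0.64840) = 0.965

0.965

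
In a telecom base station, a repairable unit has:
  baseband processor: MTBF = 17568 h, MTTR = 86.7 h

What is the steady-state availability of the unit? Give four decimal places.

0.9951

A(baseband processor) = MTBF/(MTBF+MTTR) = 17568/(17568+86.7) = 0.9951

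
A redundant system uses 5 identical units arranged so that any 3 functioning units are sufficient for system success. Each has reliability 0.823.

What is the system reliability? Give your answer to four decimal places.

0.9582

R = Σ_{i=3}^{5} C(5,i) p^i (1−p)^{5−i} with p = 0.823
C(5,3)·0.823^3·0.177^2 = 0.174641
C(5,4)·0.823^4·0.177^1 = 0.406015
C(5,5)·0.823^5·0.177^0 = 0.377571
Sum = 0.9582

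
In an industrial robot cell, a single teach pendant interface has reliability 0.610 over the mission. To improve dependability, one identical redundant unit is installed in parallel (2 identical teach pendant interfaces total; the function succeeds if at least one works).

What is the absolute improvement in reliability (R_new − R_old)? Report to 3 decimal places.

R_before = 0.610
R_after = 1 − (1 − 0.610)^2 = 0.848
ΔR = 0.848 − 0.610 = 0.238

0.238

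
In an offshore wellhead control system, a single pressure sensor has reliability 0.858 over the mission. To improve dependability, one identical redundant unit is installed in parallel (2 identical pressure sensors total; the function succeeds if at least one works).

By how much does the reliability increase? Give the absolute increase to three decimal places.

R_before = 0.858
R_after = 1 − (1 − 0.858)^2 = 0.980
ΔR = 0.980 − 0.858 = 0.122

0.122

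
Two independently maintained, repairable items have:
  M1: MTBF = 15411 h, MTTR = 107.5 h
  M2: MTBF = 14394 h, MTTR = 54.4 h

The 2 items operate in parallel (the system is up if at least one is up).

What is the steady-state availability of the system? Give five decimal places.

A(M1) = MTBF/(MTBF+MTTR) = 15411/(15411+107.5) = 0.993073
A(M2) = MTBF/(MTBF+MTTR) = 14394/(14394+54.4) = 0.996235
Parallel availability: 1 − (1 − 0.993073)(1 − 0.996235) = 0.99997

0.99997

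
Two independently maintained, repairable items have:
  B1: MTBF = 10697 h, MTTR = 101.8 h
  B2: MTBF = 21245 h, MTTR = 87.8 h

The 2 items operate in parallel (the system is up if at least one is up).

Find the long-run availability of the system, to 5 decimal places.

A(B1) = MTBF/(MTBF+MTTR) = 10697/(10697+101.8) = 0.990573
A(B2) = MTBF/(MTBF+MTTR) = 21245/(21245+87.8) = 0.995884
Parallel availability: 1 − (1 − 0.990573)(1 − 0.995884) = 0.99996

0.99996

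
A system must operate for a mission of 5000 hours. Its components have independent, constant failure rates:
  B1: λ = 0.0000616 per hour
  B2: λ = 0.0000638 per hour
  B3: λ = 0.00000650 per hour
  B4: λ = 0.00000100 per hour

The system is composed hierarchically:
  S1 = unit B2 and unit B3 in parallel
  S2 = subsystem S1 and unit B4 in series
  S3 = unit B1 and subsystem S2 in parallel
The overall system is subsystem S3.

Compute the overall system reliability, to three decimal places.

R(B1) = exp(−0.0000616 × 5000) = 0.73492
R(B2) = exp(−0.0000638 × 5000) = 0.72688
R(B3) = exp(−0.00000650 × 5000) = 0.96802
R(B4) = exp(−0.00000100 × 5000) = 0.99501
Parallel (B2 and B3): 1 − (1 − 0.72688)(1 − 0.96802) = 0.99127
Series ([0.99127] and B4): 0.99127 × 0.99501 = 0.98632
Parallel (B1 and [0.98632]): 1 − (1 − 0.73492)(1 − 0.98632) = 0.996

0.996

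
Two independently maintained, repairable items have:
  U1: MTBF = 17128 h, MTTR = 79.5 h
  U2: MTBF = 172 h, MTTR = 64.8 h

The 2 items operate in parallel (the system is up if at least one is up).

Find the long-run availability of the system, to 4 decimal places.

0.9987

A(U1) = MTBF/(MTBF+MTTR) = 17128/(17128+79.5) = 0.995380
A(U2) = MTBF/(MTBF+MTTR) = 172/(172+64.8) = 0.726351
Parallel availability: 1 − (1 − 0.995380)(1 − 0.726351) = 0.9987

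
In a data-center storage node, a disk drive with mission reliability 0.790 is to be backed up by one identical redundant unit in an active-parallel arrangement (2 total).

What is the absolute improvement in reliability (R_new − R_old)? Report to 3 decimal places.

0.166

R_before = 0.790
R_after = 1 − (1 − 0.790)^2 = 0.956
ΔR = 0.956 − 0.790 = 0.166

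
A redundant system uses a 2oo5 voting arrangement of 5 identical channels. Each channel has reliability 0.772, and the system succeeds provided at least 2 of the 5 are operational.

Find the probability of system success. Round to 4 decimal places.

0.9890

R = Σ_{i=2}^{5} C(5,i) p^i (1−p)^{5−i} with p = 0.772
C(5,2)·0.772^2·0.228^3 = 0.070638
C(5,3)·0.772^3·0.228^2 = 0.239178
C(5,4)·0.772^4·0.228^1 = 0.404924
C(5,5)·0.772^5·0.228^0 = 0.274212
Sum = 0.9890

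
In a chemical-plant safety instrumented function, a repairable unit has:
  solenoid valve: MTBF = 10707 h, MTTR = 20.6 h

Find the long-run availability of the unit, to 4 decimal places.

A(solenoid valve) = MTBF/(MTBF+MTTR) = 10707/(10707+20.6) = 0.9981

0.9981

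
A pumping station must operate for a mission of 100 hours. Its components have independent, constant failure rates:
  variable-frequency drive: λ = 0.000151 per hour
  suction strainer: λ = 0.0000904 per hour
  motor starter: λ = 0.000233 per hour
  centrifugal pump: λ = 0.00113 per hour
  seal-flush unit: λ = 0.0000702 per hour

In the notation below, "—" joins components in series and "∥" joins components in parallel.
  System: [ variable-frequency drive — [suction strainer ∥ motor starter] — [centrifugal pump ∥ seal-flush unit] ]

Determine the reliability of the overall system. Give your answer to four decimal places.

0.9841

R(variable-frequency drive) = exp(−0.000151 × 100) = 0.985013
R(suction strainer) = exp(−0.0000904 × 100) = 0.991001
R(motor starter) = exp(−0.000233 × 100) = 0.976969
R(centrifugal pump) = exp(−0.00113 × 100) = 0.893151
R(seal-flush unit) = exp(−0.0000702 × 100) = 0.993005
Parallel (suction strainer and motor starter): 1 − (1 − 0.991001)(1 − 0.976969) = 0.999793
Parallel (centrifugal pump and seal-flush unit): 1 − (1 − 0.893151)(1 − 0.993005) = 0.999253
Series (variable-frequency drive, [0.999793], and [0.999253]): 0.985013 × 0.999793 × 0.999253 = 0.9841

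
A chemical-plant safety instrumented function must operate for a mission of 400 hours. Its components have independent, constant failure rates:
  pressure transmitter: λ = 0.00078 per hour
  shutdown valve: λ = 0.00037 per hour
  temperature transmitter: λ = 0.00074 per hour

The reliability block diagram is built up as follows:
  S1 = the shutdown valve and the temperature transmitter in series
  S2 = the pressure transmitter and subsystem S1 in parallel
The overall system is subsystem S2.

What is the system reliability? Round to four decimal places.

R(pressure transmitter) = exp(−0.00078 × 400) = 0.731982
R(shutdown valve) = exp(−0.00037 × 400) = 0.862431
R(temperature transmitter) = exp(−0.00074 × 400) = 0.743787
Series (shutdown valve and temperature transmitter): 0.862431 × 0.743787 = 0.641465
Parallel (pressure transmitter and [0.641465]): 1 − (1 − 0.731982)(1 − 0.641465) = 0.9039

0.9039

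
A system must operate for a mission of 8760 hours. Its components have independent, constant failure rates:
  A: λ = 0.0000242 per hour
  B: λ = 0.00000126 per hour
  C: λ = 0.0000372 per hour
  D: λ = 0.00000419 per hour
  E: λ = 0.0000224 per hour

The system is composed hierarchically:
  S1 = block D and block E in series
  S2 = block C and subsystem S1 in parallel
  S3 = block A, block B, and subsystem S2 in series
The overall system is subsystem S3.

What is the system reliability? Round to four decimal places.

R(A) = exp(−0.0000242 × 8760) = 0.808971
R(B) = exp(−0.00000126 × 8760) = 0.989023
R(C) = exp(−0.0000372 × 8760) = 0.721898
R(D) = exp(−0.00000419 × 8760) = 0.963961
R(E) = exp(−0.0000224 × 8760) = 0.821828
Series (D and E): 0.963961 × 0.821828 = 0.792210
Parallel (C and [0.792210]): 1 − (1 − 0.721898)(1 − 0.792210) = 0.942213
Series (A, B, and [0.942213]): 0.808971 × 0.989023 × 0.942213 = 0.7539

0.7539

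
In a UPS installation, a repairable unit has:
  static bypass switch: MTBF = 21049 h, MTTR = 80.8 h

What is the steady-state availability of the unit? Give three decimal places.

0.996

A(static bypass switch) = MTBF/(MTBF+MTTR) = 21049/(21049+80.8) = 0.996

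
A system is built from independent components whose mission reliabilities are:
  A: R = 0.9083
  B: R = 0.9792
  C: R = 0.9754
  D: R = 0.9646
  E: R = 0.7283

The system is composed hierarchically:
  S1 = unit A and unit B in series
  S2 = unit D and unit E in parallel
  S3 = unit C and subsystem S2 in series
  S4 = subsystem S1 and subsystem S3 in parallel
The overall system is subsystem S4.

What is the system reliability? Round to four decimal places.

0.9962

Series (A and B): 0.908300 × 0.979200 = 0.889407
Parallel (D and E): 1 − (1 − 0.964600)(1 − 0.728300) = 0.990382
Series (C and [0.990382]): 0.975400 × 0.990382 = 0.966019
Parallel ([0.889407] and [0.966019]): 1 − (1 − 0.889407)(1 − 0.966019) = 0.9962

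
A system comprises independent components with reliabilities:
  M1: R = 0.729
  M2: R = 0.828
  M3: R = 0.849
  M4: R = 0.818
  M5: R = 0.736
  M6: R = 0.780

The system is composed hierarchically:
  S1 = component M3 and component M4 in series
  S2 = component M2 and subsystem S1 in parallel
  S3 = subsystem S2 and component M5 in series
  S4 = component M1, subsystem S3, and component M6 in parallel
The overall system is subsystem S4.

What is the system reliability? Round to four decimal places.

Series (M3 and M4): 0.849000 × 0.818000 = 0.694482
Parallel (M2 and [0.694482]): 1 − (1 − 0.828000)(1 − 0.694482) = 0.947451
Series ([0.947451] and M5): 0.947451 × 0.736000 = 0.697324
Parallel (M1, [0.697324], and M6): 1 − (1 − 0.729000)(1 − 0.697324)(1 − 0.780000) = 0.9820

0.9820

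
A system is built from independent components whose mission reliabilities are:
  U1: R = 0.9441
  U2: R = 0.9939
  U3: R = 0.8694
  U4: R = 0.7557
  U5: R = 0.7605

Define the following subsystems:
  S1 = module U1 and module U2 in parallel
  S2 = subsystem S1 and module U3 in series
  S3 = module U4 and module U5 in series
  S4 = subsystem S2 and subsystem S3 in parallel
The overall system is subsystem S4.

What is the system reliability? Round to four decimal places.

Parallel (U1 and U2): 1 − (1 − 0.944100)(1 − 0.993900) = 0.999659
Series ([0.999659] and U3): 0.999659 × 0.869400 = 0.869104
Series (U4 and U5): 0.755700 × 0.760500 = 0.574710
Parallel ([0.869104] and [0.574710]): 1 − (1 − 0.869104)(1 − 0.574710) = 0.9443

0.9443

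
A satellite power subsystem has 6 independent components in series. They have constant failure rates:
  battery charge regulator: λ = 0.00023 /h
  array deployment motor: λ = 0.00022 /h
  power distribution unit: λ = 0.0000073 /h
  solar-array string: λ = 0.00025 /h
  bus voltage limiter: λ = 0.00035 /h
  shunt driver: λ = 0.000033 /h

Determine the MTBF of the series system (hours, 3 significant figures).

917

Series of exponential components: λ_sys = Σ λ_i
λ_sys = 0.00023 + 0.00022 + 0.0000073 + 0.00025 + 0.00035 + 0.000033 = 1.0903e-03 /h
MTBF = 1 / λ_sys = 917 h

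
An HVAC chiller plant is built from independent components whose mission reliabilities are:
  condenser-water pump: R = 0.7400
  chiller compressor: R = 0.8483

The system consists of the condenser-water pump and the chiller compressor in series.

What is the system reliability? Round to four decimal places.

Series (condenser-water pump and chiller compressor): 0.740000 × 0.848300 = 0.6277

0.6277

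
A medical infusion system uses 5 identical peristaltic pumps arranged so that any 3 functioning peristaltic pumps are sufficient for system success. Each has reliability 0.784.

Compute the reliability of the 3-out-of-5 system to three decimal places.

0.929

R = Σ_{i=3}^{5} C(5,i) p^i (1−p)^{5−i} with p = 0.784
C(5,3)·0.784^3·0.216^2 = 0.22483
C(5,4)·0.784^4·0.216^1 = 0.40803
C(5,5)·0.784^5·0.216^0 = 0.29620
Sum = 0.929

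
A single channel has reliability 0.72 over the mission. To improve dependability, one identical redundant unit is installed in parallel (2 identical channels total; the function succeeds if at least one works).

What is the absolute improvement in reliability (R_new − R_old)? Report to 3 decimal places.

0.202

R_before = 0.72
R_after = 1 − (1 − 0.72)^2 = 0.922
ΔR = 0.922 − 0.72 = 0.202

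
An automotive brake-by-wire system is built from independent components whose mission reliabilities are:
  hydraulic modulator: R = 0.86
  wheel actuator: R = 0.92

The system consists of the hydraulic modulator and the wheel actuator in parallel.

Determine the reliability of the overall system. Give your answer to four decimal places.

0.9888

Parallel (hydraulic modulator and wheel actuator): 1 − (1 − 0.860000)(1 − 0.920000) = 0.9888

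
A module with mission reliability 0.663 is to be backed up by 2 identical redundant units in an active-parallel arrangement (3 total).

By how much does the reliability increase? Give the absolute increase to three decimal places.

R_before = 0.663
R_after = 1 − (1 − 0.663)^3 = 0.962
ΔR = 0.962 − 0.663 = 0.299

0.299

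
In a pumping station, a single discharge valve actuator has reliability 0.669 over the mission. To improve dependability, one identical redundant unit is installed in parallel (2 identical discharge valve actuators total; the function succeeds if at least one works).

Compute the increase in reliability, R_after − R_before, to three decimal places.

R_before = 0.669
R_after = 1 − (1 − 0.669)^2 = 0.890
ΔR = 0.890 − 0.669 = 0.221

0.221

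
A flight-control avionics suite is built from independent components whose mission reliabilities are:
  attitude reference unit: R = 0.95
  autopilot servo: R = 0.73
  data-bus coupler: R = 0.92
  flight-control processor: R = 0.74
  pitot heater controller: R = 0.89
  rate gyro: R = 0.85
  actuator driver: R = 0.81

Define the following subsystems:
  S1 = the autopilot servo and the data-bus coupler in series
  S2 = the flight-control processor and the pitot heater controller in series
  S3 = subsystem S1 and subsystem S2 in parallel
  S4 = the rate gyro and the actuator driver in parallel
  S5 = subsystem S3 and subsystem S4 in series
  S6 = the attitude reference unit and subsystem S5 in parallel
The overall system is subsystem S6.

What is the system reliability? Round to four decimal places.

0.9931

Series (autopilot servo and data-bus coupler): 0.730000 × 0.920000 = 0.671600
Series (flight-control processor and pitot heater controller): 0.740000 × 0.890000 = 0.658600
Parallel ([0.671600] and [0.658600]): 1 − (1 − 0.671600)(1 − 0.658600) = 0.887884
Parallel (rate gyro and actuator driver): 1 − (1 − 0.850000)(1 − 0.810000) = 0.971500
Series ([0.887884] and [0.971500]): 0.887884 × 0.971500 = 0.862579
Parallel (attitude reference unit and [0.862579]): 1 − (1 − 0.950000)(1 − 0.862579) = 0.9931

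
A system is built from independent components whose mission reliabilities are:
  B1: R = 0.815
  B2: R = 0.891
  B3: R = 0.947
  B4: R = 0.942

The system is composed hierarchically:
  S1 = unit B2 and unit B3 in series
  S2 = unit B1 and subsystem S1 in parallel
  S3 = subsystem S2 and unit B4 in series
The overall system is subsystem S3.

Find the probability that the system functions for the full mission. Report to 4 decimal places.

0.9148

Series (B2 and B3): 0.891000 × 0.947000 = 0.843777
Parallel (B1 and [0.843777]): 1 − (1 − 0.815000)(1 − 0.843777) = 0.971099
Series ([0.971099] and B4): 0.971099 × 0.942000 = 0.9148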